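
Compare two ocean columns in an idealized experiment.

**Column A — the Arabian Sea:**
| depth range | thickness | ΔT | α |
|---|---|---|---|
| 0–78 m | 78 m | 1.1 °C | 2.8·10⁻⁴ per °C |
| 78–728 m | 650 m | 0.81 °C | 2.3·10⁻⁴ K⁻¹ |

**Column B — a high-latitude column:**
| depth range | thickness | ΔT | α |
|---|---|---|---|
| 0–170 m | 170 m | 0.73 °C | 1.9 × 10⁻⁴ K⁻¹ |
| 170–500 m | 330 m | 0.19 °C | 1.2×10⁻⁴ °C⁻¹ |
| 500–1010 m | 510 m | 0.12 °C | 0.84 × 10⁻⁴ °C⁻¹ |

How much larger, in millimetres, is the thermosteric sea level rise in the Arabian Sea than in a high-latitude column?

A Layer 1: 2.8×10⁻⁴ × 78 × 1.1 = 0.024024 m
A 78–728 m: 0.81 × 650 × 2.3×10⁻⁴ = 0.121095 m
A total: 0.145119 m
B 0–170 m: 0.73 × 170 × 1.9×10⁻⁴ = 0.023579 m
B 170–500 m: 0.19 × 330 × 1.2×10⁻⁴ = 0.007524 m
B Layer 3: 0.84×10⁻⁴ × 0.12 × 510 = 0.0051408 m
B total: 0.0362438 m
Difference: 0.145119 − 0.0362438 = 0.1088752 m

109 mm larger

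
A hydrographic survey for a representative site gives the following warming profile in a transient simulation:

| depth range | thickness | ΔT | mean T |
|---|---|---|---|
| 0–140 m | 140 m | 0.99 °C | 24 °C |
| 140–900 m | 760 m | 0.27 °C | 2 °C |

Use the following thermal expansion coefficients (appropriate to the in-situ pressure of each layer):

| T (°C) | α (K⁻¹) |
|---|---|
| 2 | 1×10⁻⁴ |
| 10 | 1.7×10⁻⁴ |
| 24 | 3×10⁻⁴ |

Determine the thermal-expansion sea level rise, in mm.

about 62.1 mm

Layer 1 at 24 °C → α = 3×10⁻⁴ K⁻¹
Layer 2 at 2 °C → α = 1×10⁻⁴ K⁻¹
0–140 m: 140 × 3×10⁻⁴ × 0.99 = 0.04158 m
Layer 2: 760 × 0.27 × 1×10⁻⁴ = 0.02052 m
Δh = 0.04158 + 0.02052 = 0.06210 m ≈ 62.1 mm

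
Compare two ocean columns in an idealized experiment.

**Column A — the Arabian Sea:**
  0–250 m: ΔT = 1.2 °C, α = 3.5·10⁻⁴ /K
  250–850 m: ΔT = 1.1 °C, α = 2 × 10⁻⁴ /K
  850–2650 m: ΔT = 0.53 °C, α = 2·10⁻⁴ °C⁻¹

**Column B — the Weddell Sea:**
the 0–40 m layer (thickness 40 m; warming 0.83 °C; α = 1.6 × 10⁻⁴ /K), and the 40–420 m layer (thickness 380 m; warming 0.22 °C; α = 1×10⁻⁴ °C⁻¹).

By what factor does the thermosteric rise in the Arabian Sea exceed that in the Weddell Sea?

A 250 × 3.5×10⁻⁴ × 1.2 = 0.10500 m
A 250–850 m: 600 × 1.1 × 2×10⁻⁴ = 0.13200 m
A 2×10⁻⁴ × 1800 × 0.53 = 0.19080 m
A total: 0.42780 m
B Layer 1: 1.6×10⁻⁴ × 40 × 0.83 = 0.005312 m
B 0.22 × 1×10⁻⁴ × 380 = 0.00836 m
B total: 0.013672 m
Ratio: 0.42780 / 0.013672 ≈ 31.29

31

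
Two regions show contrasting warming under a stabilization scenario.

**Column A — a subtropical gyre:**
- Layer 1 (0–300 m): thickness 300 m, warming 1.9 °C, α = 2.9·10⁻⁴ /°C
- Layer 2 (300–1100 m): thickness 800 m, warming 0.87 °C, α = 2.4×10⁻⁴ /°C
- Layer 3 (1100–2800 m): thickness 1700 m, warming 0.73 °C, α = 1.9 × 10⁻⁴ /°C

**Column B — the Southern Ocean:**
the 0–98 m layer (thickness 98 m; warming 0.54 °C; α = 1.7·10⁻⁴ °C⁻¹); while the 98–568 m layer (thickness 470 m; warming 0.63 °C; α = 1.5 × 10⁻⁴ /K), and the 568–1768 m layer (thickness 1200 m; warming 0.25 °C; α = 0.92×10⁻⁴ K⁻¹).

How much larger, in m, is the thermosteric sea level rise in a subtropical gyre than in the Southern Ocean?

0.49 m

A 0–300 m: 2.9×10⁻⁴ × 1.9 × 300 = 0.16530 m
A Layer 2: 2.4×10⁻⁴ × 800 × 0.87 = 0.16704 m
A 1100–2800 m: 1700 × 1.9×10⁻⁴ × 0.73 = 0.23579 m
A total: 0.56813 m
B 1.7×10⁻⁴ × 0.54 × 98 = 0.0089964 m
B 470 × 0.63 × 1.5×10⁻⁴ = 0.044415 m
B Layer 3: 0.92×10⁻⁴ × 0.25 × 1200 = 0.02760 m
B total: 0.0810114 m
Difference: 0.56813 − 0.0810114 = 0.4871186 m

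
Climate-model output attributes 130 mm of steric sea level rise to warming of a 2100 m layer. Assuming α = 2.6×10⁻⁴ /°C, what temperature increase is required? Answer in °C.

ΔT ≈ 0.238 °C

ΔT = Δh/(αH) = 0.13 / (2.6×10⁻⁴ × 2100) ≈ 0.2381 °C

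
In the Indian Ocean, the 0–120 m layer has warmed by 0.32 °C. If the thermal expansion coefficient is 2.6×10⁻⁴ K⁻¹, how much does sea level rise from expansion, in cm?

Δh = αΔT·H = 2.6×10⁻⁴ × 0.32 × 120 = 0.009984 m

Δh ≈ 0.998 cm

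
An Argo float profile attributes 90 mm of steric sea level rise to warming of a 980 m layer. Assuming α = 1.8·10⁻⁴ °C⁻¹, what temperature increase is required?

ΔT = Δh/(αH) = 0.09 / (1.8×10⁻⁴ × 980) ≈ 0.5102 °C

0.510 °C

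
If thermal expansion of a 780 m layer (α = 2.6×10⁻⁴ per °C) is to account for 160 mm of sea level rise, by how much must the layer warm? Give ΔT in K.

ΔT = Δh/(αH) = 0.16 / (2.6×10⁻⁴ × 780) ≈ 0.7890 K

ΔT ≈ 0.789 K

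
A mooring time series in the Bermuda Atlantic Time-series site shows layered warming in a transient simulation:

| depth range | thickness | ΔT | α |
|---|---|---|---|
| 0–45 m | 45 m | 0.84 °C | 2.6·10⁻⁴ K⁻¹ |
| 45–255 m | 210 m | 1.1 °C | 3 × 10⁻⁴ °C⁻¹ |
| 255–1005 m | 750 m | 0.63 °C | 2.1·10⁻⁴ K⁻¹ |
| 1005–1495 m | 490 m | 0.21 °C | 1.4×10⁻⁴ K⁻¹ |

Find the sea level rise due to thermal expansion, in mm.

about 193 mm

0.84 × 2.6×10⁻⁴ × 45 = 0.009828 m
1.1 × 3×10⁻⁴ × 210 = 0.06930 m
255–1005 m: 2.1×10⁻⁴ × 0.63 × 750 = 0.099225 m
1.4×10⁻⁴ × 0.21 × 490 = 0.014406 m
Δh = 0.009828 + 0.06930 + 0.099225 + 0.014406 = 0.192759 m ≈ 193 mm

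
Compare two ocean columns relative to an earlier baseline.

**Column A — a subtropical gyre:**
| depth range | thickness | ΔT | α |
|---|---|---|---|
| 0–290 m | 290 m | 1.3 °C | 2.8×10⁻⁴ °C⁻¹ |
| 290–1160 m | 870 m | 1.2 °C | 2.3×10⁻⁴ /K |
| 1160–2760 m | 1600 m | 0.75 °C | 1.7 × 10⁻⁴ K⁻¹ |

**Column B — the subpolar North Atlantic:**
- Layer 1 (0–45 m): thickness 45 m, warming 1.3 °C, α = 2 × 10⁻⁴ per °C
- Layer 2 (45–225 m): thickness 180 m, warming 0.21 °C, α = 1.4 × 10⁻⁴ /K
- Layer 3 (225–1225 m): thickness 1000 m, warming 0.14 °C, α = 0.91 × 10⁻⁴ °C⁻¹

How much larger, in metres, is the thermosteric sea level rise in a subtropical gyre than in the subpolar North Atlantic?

0.520 m

A Layer 1: 290 × 1.3 × 2.8×10⁻⁴ = 0.10556 m
A 2.3×10⁻⁴ × 870 × 1.2 = 0.24012 m
A Layer 3: 1.7×10⁻⁴ × 0.75 × 1600 = 0.20400 m
A total: 0.54968 m
B Layer 1: 45 × 2×10⁻⁴ × 1.3 = 0.01170 m
B 45–225 m: 1.4×10⁻⁴ × 180 × 0.21 = 0.005292 m
B 1000 × 0.14 × 0.91×10⁻⁴ = 0.01274 m
B total: 0.029732 m
Difference: 0.54968 − 0.029732 = 0.519948 m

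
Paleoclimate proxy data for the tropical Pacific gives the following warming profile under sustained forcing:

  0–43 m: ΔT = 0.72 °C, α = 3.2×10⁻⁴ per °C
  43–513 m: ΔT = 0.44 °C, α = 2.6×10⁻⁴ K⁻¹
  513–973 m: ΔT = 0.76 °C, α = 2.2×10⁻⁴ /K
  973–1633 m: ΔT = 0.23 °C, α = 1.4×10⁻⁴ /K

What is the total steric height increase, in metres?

0.16 m

3.2×10⁻⁴ × 0.72 × 43 = 0.0099072 m
43–513 m: 2.6×10⁻⁴ × 470 × 0.44 = 0.053768 m
513–973 m: 460 × 0.76 × 2.2×10⁻⁴ = 0.076912 m
0.23 × 660 × 1.4×10⁻⁴ = 0.021252 m
Δh = 0.0099072 + 0.053768 + 0.076912 + 0.021252 = 0.1618392 m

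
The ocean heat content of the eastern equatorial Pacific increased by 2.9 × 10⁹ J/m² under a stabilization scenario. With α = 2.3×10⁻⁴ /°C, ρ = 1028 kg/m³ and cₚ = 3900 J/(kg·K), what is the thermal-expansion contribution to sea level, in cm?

Δh = 16.6 cm

Δh = αQ/(ρcₚ) = 2.3×10⁻⁴ × 2.9×10⁹ / (1028 × 3900) ≈ 0.16637 m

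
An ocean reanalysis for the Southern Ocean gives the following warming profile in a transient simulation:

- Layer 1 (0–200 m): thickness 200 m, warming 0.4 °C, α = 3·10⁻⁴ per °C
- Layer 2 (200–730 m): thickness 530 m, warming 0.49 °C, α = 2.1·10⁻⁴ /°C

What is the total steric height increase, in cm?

Δh ≈ 7.9 cm

0.4 × 3×10⁻⁴ × 200 = 0.02400 m
Layer 2: 0.49 × 2.1×10⁻⁴ × 530 = 0.054537 m
Δh = 0.02400 + 0.054537 = 0.078537 m ≈ 7.9 cm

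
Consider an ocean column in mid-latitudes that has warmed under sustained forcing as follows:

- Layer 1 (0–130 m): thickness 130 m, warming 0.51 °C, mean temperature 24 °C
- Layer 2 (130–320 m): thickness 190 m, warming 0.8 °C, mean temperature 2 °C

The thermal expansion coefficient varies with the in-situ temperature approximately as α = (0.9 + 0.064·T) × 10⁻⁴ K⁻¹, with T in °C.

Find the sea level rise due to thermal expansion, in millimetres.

31.8 mm of thermosteric rise

Layer 1: α = (0.9 + 0.064×24)×10⁻⁴ = 2.436×10⁻⁴ K⁻¹
Layer 2: α = (0.9 + 0.064×2)×10⁻⁴ = 1.028×10⁻⁴ K⁻¹
Layer 1: 2.436×10⁻⁴ × 0.51 × 130 = 0.01615068 m
130–320 m: 1.028×10⁻⁴ × 190 × 0.8 = 0.0156256 m
Δh = 0.01615068 + 0.0156256 = 0.03177628 m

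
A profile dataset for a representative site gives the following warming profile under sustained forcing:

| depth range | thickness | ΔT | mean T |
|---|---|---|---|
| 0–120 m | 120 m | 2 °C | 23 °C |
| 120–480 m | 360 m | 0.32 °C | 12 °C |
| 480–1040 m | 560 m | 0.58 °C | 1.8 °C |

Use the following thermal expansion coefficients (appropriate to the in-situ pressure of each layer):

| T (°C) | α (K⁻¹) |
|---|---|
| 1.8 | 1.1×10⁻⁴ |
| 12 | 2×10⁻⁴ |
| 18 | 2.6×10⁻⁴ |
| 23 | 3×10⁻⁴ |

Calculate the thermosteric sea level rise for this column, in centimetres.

Layer 1 at 23 °C → α = 3×10⁻⁴ K⁻¹
Layer 2 at 12 °C → α = 2×10⁻⁴ K⁻¹
Layer 3 at 1.8 °C → α = 1.1×10⁻⁴ K⁻¹
0–120 m: 2 × 120 × 3×10⁻⁴ = 0.07200 m
Layer 2: 2×10⁻⁴ × 0.32 × 360 = 0.02304 m
480–1040 m: 1.1×10⁻⁴ × 0.58 × 560 = 0.035728 m
Δh = 0.07200 + 0.02304 + 0.035728 = 0.130768 m

about 13.1 cm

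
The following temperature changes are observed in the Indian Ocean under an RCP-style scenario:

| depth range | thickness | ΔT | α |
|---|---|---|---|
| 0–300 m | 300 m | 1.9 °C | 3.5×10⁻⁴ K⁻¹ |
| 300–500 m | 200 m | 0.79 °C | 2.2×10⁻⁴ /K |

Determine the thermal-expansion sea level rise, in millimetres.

Layer 1: 1.9 × 300 × 3.5×10⁻⁴ = 0.19950 m
Layer 2: 0.79 × 200 × 2.2×10⁻⁴ = 0.03476 m
Δh = 0.19950 + 0.03476 = 0.23426 m ≈ 230 mm

230 mm of thermosteric rise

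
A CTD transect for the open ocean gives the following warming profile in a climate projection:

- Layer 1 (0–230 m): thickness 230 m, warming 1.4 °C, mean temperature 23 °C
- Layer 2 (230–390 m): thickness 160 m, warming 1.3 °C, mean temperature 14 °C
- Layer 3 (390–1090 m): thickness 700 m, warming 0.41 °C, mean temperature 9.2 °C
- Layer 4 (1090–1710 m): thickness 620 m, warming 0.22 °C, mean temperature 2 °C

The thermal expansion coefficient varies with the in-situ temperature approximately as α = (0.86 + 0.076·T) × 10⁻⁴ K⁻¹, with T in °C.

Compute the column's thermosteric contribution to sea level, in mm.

Layer 1: α = (0.86 + 0.076×23)×10⁻⁴ = 2.608×10⁻⁴ K⁻¹
Layer 2: α = (0.86 + 0.076×14)×10⁻⁴ = 1.924×10⁻⁴ K⁻¹
Layer 3: α = (0.86 + 0.076×9.2)×10⁻⁴ = 1.5592×10⁻⁴ K⁻¹
Layer 4: α = (0.86 + 0.076×2)×10⁻⁴ = 1.012×10⁻⁴ K⁻¹
0–230 m: 1.4 × 230 × 2.608×10⁻⁴ = 0.0839776 m
Layer 2: 1.3 × 160 × 1.924×10⁻⁴ = 0.0400192 m
390–1090 m: 1.5592×10⁻⁴ × 0.41 × 700 = 0.04474904 m
Layer 4: 620 × 1.012×10⁻⁴ × 0.22 = 0.01380368 m
Δh = 0.0839776 + 0.0400192 + 0.04474904 + 0.01380368 = 0.18254952 m

about 183 mm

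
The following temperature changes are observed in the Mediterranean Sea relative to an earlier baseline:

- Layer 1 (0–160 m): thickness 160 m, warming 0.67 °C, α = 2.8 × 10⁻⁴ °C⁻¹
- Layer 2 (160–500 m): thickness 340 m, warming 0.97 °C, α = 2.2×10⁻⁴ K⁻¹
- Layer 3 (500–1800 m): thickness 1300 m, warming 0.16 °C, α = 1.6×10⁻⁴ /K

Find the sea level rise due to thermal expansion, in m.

Layer 1: 0.67 × 160 × 2.8×10⁻⁴ = 0.030016 m
160–500 m: 2.2×10⁻⁴ × 0.97 × 340 = 0.072556 m
1300 × 0.16 × 1.6×10⁻⁴ = 0.03328 m
Δh = 0.030016 + 0.072556 + 0.03328 = 0.135852 m ≈ 0.136 m

about 0.136 m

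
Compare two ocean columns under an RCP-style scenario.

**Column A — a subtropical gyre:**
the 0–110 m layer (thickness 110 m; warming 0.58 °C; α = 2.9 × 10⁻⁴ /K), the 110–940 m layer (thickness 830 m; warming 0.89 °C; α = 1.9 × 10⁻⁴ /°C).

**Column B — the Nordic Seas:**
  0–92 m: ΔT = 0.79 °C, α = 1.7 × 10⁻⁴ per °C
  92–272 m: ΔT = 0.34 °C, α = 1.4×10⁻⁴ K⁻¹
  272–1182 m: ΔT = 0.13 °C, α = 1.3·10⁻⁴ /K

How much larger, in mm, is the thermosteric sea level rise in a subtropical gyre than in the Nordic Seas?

A 0–110 m: 2.9×10⁻⁴ × 0.58 × 110 = 0.018502 m
A Layer 2: 830 × 0.89 × 1.9×10⁻⁴ = 0.140353 m
A total: 0.158855 m
B 0–92 m: 92 × 0.79 × 1.7×10⁻⁴ = 0.0123556 m
B 92–272 m: 0.34 × 1.4×10⁻⁴ × 180 = 0.008568 m
B 272–1182 m: 0.13 × 910 × 1.3×10⁻⁴ = 0.015379 m
B total: 0.0363026 m
Difference: 0.158855 − 0.0363026 = 0.1225524 m

Δh_A − Δh_B ≈ 123 mm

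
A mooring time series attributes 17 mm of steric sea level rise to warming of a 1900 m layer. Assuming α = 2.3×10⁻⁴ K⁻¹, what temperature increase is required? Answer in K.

ΔT = Δh/(αH) = 0.017 / (2.3×10⁻⁴ × 1900) ≈ 0.03890 K

about 0.0389 K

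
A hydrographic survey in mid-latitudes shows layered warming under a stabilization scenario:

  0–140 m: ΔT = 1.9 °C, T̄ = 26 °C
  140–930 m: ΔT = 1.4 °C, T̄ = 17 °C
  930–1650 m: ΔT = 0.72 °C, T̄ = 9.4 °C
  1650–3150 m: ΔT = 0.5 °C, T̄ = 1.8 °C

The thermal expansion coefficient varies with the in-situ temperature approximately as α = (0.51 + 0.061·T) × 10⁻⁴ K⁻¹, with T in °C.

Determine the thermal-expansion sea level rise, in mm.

330 mm of thermosteric rise

Layer 1: α = (0.51 + 0.061×26)×10⁻⁴ = 2.096×10⁻⁴ K⁻¹
Layer 2: α = (0.51 + 0.061×17)×10⁻⁴ = 1.547×10⁻⁴ K⁻¹
Layer 3: α = (0.51 + 0.061×9.4)×10⁻⁴ = 1.0834×10⁻⁴ K⁻¹
Layer 4: α = (0.51 + 0.061×1.8)×10⁻⁴ = 0.6198×10⁻⁴ K⁻¹
Layer 1: 2.096×10⁻⁴ × 140 × 1.9 = 0.0557536 m
140–930 m: 1.4 × 790 × 1.547×10⁻⁴ = 0.1710982 m
930–1650 m: 1.0834×10⁻⁴ × 720 × 0.72 = 0.056163456 m
Layer 4: 0.5 × 0.6198×10⁻⁴ × 1500 = 0.046485 m
Δh = 0.0557536 + 0.1710982 + 0.056163456 + 0.046485 = 0.329500256 m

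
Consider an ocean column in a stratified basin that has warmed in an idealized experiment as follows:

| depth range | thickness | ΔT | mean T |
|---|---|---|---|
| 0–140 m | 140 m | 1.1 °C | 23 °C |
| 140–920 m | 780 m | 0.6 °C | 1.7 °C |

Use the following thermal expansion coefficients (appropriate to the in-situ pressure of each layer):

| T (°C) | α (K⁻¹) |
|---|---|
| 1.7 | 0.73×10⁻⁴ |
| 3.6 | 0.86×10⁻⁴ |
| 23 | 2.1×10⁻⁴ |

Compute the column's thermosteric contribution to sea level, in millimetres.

Layer 1 at 23 °C → α = 2.1×10⁻⁴ K⁻¹
Layer 2 at 1.7 °C → α = 0.73×10⁻⁴ K⁻¹
Layer 1: 2.1×10⁻⁴ × 1.1 × 140 = 0.03234 m
780 × 0.6 × 0.73×10⁻⁴ = 0.034164 m
Δh = 0.03234 + 0.034164 = 0.066504 m ≈ 66.5 mm

Δh = 66.5 mm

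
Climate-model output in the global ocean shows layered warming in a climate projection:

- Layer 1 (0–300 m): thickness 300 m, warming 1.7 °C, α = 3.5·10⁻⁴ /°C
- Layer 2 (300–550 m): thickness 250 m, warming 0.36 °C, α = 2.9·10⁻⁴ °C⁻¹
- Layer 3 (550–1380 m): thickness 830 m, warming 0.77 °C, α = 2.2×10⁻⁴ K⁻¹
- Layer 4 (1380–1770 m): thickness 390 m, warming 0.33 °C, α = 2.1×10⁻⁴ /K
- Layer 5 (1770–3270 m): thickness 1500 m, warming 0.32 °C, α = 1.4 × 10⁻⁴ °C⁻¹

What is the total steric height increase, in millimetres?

Layer 1: 300 × 3.5×10⁻⁴ × 1.7 = 0.17850 m
Layer 2: 2.9×10⁻⁴ × 250 × 0.36 = 0.02610 m
Layer 3: 830 × 0.77 × 2.2×10⁻⁴ = 0.140602 m
Layer 4: 0.33 × 2.1×10⁻⁴ × 390 = 0.027027 m
1.4×10⁻⁴ × 0.32 × 1500 = 0.06720 m
Δh = 0.17850 + 0.02610 + 0.140602 + 0.027027 + 0.06720 = 0.439429 m ≈ 440 mm

440 mm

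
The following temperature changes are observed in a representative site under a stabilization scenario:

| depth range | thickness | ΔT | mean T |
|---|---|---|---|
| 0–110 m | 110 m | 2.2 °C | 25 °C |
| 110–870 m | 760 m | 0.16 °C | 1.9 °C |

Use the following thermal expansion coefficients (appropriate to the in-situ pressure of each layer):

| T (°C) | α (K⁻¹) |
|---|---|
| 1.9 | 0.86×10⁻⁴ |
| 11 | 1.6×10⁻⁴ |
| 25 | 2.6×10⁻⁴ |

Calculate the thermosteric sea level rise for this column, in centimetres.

7.34 cm

Layer 1 at 25 °C → α = 2.6×10⁻⁴ K⁻¹
Layer 2 at 1.9 °C → α = 0.86×10⁻⁴ K⁻¹
Layer 1: 2.2 × 110 × 2.6×10⁻⁴ = 0.06292 m
110–870 m: 0.16 × 760 × 0.86×10⁻⁴ = 0.0104576 m
Δh = 0.06292 + 0.0104576 = 0.0733776 m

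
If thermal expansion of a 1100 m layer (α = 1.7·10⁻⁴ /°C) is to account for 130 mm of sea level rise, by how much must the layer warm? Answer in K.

ΔT ≈ 0.695 K

ΔT = Δh/(αH) = 0.13 / (1.7×10⁻⁴ × 1100) ≈ 0.6952 K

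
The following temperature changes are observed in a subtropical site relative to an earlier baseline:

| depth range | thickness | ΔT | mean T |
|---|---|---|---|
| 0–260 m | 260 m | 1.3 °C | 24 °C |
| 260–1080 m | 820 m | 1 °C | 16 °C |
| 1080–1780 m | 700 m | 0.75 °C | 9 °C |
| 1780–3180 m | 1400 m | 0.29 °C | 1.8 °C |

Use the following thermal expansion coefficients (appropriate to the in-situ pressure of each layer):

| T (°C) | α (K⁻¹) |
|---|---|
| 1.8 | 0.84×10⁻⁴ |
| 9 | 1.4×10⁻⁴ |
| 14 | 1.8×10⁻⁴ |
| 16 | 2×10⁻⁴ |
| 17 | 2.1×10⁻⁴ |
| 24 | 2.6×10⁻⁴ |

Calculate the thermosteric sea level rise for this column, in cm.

35.9 cm of thermosteric rise

Layer 1 at 24 °C → α = 2.6×10⁻⁴ K⁻¹
Layer 2 at 16 °C → α = 2×10⁻⁴ K⁻¹
Layer 3 at 9 °C → α = 1.4×10⁻⁴ K⁻¹
Layer 4 at 1.8 °C → α = 0.84×10⁻⁴ K⁻¹
0–260 m: 2.6×10⁻⁴ × 260 × 1.3 = 0.08788 m
Layer 2: 2×10⁻⁴ × 1 × 820 = 0.16400 m
1.4×10⁻⁴ × 700 × 0.75 = 0.07350 m
1780–3180 m: 1400 × 0.29 × 0.84×10⁻⁴ = 0.034104 m
Δh = 0.08788 + 0.16400 + 0.07350 + 0.034104 = 0.359484 m ≈ 35.9 cm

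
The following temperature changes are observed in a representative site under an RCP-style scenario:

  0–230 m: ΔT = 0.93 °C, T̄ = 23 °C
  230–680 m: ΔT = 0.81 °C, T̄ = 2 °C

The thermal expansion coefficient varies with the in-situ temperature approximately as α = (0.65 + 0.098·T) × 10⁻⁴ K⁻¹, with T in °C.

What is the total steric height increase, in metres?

Δh = 0.0930 m

Layer 1: α = (0.65 + 0.098×23)×10⁻⁴ = 2.904×10⁻⁴ K⁻¹
Layer 2: α = (0.65 + 0.098×2)×10⁻⁴ = 0.846×10⁻⁴ K⁻¹
0–230 m: 0.93 × 2.904×10⁻⁴ × 230 = 0.06211656 m
0.81 × 0.846×10⁻⁴ × 450 = 0.0308367 m
Δh = 0.06211656 + 0.0308367 = 0.09295326 m ≈ 0.0930 m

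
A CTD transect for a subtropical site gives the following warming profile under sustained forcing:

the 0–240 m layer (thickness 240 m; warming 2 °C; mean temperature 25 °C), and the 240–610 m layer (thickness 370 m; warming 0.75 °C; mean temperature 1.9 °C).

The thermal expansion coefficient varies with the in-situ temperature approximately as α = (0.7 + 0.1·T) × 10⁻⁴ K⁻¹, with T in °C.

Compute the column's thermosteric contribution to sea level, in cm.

about 17.8 cm

Layer 1: α = (0.7 + 0.1×25)×10⁻⁴ = 3.2×10⁻⁴ K⁻¹
Layer 2: α = (0.7 + 0.1×1.9)×10⁻⁴ = 0.89×10⁻⁴ K⁻¹
240 × 2 × 3.2×10⁻⁴ = 0.15360 m
0.75 × 0.89×10⁻⁴ × 370 = 0.0246975 m
Δh = 0.15360 + 0.0246975 = 0.1782975 m ≈ 17.8 cm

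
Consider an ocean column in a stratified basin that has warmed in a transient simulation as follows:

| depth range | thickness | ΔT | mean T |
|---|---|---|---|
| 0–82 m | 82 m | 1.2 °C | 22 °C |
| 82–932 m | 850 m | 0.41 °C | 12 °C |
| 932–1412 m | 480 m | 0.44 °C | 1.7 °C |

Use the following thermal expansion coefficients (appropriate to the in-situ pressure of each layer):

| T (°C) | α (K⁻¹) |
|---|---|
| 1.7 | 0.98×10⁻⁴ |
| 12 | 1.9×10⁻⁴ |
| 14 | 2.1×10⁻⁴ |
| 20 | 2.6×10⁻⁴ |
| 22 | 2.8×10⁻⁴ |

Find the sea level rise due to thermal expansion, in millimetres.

Layer 1 at 22 °C → α = 2.8×10⁻⁴ K⁻¹
Layer 2 at 12 °C → α = 1.9×10⁻⁴ K⁻¹
Layer 3 at 1.7 °C → α = 0.98×10⁻⁴ K⁻¹
82 × 1.2 × 2.8×10⁻⁴ = 0.027552 m
Layer 2: 0.41 × 1.9×10⁻⁴ × 850 = 0.066215 m
Layer 3: 480 × 0.98×10⁻⁴ × 0.44 = 0.0206976 m
Δh = 0.027552 + 0.066215 + 0.0206976 = 0.1144646 m

about 114 mm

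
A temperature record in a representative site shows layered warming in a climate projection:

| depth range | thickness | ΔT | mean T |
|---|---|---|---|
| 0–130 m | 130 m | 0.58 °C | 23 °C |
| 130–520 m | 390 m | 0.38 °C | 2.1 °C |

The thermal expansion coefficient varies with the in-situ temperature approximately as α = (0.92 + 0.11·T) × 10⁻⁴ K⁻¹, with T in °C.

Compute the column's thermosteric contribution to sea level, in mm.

Layer 1: α = (0.92 + 0.11×23)×10⁻⁴ = 3.45×10⁻⁴ K⁻¹
Layer 2: α = (0.92 + 0.11×2.1)×10⁻⁴ = 1.151×10⁻⁴ K⁻¹
Layer 1: 0.58 × 3.45×10⁻⁴ × 130 = 0.026013 m
390 × 0.38 × 1.151×10⁻⁴ = 0.01705782 m
Δh = 0.026013 + 0.01705782 = 0.04307082 m

Δh = 43.1 mm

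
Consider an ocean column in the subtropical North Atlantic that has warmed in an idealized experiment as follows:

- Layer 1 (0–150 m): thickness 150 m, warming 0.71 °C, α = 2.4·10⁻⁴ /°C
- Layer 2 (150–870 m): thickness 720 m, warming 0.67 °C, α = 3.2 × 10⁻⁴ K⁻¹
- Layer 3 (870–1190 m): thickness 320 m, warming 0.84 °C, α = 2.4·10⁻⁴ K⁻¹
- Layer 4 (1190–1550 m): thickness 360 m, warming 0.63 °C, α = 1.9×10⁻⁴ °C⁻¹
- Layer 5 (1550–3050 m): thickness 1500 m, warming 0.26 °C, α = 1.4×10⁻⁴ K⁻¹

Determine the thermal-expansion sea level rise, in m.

0.34 m of thermosteric rise

0–150 m: 150 × 0.71 × 2.4×10⁻⁴ = 0.02556 m
Layer 2: 3.2×10⁻⁴ × 720 × 0.67 = 0.154368 m
870–1190 m: 0.84 × 320 × 2.4×10⁻⁴ = 0.064512 m
1190–1550 m: 1.9×10⁻⁴ × 360 × 0.63 = 0.043092 m
Layer 5: 1.4×10⁻⁴ × 1500 × 0.26 = 0.05460 m
Δh = 0.02556 + 0.154368 + 0.064512 + 0.043092 + 0.05460 = 0.342132 m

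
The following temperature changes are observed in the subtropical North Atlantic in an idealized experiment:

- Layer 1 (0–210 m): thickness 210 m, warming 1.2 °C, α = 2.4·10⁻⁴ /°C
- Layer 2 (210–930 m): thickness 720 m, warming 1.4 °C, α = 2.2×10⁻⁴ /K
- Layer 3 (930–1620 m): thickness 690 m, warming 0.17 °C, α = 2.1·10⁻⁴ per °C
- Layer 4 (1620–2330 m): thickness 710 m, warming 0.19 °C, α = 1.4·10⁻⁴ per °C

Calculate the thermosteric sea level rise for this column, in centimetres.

0–210 m: 2.4×10⁻⁴ × 210 × 1.2 = 0.06048 m
210–930 m: 720 × 2.2×10⁻⁴ × 1.4 = 0.22176 m
690 × 0.17 × 2.1×10⁻⁴ = 0.024633 m
Layer 4: 0.19 × 1.4×10⁻⁴ × 710 = 0.018886 m
Δh = 0.06048 + 0.22176 + 0.024633 + 0.018886 = 0.325759 m

32.6 cm of thermosteric rise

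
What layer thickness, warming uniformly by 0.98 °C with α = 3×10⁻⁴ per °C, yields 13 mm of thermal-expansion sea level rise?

H = Δh/(αΔT) = 0.013 / (3×10⁻⁴ × 0.98) ≈ 44.22 m

44 m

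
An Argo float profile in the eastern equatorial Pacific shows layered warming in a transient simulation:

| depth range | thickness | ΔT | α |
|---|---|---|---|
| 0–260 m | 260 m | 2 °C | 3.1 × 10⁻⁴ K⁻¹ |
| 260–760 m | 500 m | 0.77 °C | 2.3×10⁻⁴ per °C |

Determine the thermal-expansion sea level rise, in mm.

about 250 mm

3.1×10⁻⁴ × 260 × 2 = 0.16120 m
260–760 m: 0.77 × 500 × 2.3×10⁻⁴ = 0.08855 m
Δh = 0.16120 + 0.08855 = 0.24975 m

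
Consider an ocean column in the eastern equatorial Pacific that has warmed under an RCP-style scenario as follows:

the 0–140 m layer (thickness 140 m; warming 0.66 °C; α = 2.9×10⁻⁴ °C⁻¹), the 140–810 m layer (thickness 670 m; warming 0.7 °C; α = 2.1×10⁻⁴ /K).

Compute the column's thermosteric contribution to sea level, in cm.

2.9×10⁻⁴ × 140 × 0.66 = 0.026796 m
140–810 m: 0.7 × 670 × 2.1×10⁻⁴ = 0.09849 m
Δh = 0.026796 + 0.09849 = 0.125286 m

about 13 cm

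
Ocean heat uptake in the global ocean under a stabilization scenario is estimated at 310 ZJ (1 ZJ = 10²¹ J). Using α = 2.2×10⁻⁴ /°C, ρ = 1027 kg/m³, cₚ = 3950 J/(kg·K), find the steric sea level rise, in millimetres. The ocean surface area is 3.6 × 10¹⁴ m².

Δh = 47 mm

Per unit area: Q = 310×10²¹ / (3.6×10¹⁴) ≈ 8.611×10⁸ J/m²
Δh = αQ/(ρcₚ) = 2.2×10⁻⁴ × 8.611×10⁸ / (1027 × 3950) ≈ 0.046699 m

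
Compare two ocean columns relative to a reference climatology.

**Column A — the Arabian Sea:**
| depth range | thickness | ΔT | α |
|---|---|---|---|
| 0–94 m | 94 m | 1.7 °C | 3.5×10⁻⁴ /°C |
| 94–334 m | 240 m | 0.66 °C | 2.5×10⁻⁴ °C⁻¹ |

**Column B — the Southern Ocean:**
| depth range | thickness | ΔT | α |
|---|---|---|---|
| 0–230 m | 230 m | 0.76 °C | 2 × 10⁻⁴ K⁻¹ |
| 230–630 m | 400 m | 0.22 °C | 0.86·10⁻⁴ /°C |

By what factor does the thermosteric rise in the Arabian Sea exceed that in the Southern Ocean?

2.2

A 0–94 m: 3.5×10⁻⁴ × 1.7 × 94 = 0.05593 m
A Layer 2: 0.66 × 2.5×10⁻⁴ × 240 = 0.03960 m
A total: 0.09553 m
B 0–230 m: 2×10⁻⁴ × 230 × 0.76 = 0.03496 m
B 400 × 0.22 × 0.86×10⁻⁴ = 0.007568 m
B total: 0.042528 m
Ratio: 0.09553 / 0.042528 ≈ 2.246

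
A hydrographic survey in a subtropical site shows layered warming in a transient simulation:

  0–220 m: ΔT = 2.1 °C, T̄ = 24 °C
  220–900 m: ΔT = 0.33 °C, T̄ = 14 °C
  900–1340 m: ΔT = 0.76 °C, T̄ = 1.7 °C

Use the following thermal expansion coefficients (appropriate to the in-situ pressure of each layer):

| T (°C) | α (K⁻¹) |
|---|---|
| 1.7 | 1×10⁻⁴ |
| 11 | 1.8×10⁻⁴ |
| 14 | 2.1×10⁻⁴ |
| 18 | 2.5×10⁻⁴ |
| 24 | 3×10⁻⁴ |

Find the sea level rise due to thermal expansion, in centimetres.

Layer 1 at 24 °C → α = 3×10⁻⁴ K⁻¹
Layer 2 at 14 °C → α = 2.1×10⁻⁴ K⁻¹
Layer 3 at 1.7 °C → α = 1×10⁻⁴ K⁻¹
0–220 m: 3×10⁻⁴ × 2.1 × 220 = 0.13860 m
0.33 × 2.1×10⁻⁴ × 680 = 0.047124 m
1×10⁻⁴ × 0.76 × 440 = 0.03344 m
Δh = 0.13860 + 0.047124 + 0.03344 = 0.219164 m

21.9 cm of thermosteric rise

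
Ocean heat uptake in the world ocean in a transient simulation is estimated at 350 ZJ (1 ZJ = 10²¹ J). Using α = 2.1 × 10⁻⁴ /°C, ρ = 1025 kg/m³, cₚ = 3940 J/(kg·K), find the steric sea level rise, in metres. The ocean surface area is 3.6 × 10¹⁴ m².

Per unit area: Q = 350×10²¹ / (3.6×10¹⁴) ≈ 9.722×10⁸ J/m²
Δh = αQ/(ρcₚ) = 2.1×10⁻⁴ × 9.722×10⁸ / (1025 × 3940) ≈ 0.050554 m

0.051 m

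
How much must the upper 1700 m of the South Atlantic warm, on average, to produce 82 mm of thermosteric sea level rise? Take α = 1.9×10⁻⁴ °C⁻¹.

ΔT = Δh/(αH) = 0.082 / (1.9×10⁻⁴ × 1700) ≈ 0.2539 °C

0.254 °C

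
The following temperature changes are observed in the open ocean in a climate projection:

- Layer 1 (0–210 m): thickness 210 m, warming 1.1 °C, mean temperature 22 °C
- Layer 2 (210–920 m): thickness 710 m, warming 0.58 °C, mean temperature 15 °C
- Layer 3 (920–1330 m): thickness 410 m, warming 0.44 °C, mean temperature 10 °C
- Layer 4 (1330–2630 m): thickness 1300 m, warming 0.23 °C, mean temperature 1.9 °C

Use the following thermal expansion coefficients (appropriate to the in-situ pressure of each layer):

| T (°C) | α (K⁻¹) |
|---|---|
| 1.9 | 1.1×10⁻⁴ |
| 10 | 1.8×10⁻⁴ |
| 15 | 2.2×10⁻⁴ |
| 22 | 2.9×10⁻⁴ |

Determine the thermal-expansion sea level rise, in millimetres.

Layer 1 at 22 °C → α = 2.9×10⁻⁴ K⁻¹
Layer 2 at 15 °C → α = 2.2×10⁻⁴ K⁻¹
Layer 3 at 10 °C → α = 1.8×10⁻⁴ K⁻¹
Layer 4 at 1.9 °C → α = 1.1×10⁻⁴ K⁻¹
0–210 m: 210 × 2.9×10⁻⁴ × 1.1 = 0.06699 m
710 × 0.58 × 2.2×10⁻⁴ = 0.090596 m
Layer 3: 410 × 1.8×10⁻⁴ × 0.44 = 0.032472 m
1330–2630 m: 0.23 × 1.1×10⁻⁴ × 1300 = 0.03289 m
Δh = 0.06699 + 0.090596 + 0.032472 + 0.03289 = 0.222948 m ≈ 220 mm

Δh = 220 mm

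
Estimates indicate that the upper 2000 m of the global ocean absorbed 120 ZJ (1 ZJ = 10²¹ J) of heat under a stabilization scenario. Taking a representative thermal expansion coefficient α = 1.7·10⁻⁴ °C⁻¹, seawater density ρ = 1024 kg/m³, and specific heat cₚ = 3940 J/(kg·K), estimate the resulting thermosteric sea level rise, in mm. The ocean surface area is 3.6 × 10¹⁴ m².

about 14.0 mm

Per unit area: Q = 120×10²¹ / (3.6×10¹⁴) ≈ 3.333×10⁸ J/m²
Δh = αQ/(ρcₚ) = 1.7×10⁻⁴ × 3.333×10⁸ / (1024 × 3940) ≈ 0.014044 m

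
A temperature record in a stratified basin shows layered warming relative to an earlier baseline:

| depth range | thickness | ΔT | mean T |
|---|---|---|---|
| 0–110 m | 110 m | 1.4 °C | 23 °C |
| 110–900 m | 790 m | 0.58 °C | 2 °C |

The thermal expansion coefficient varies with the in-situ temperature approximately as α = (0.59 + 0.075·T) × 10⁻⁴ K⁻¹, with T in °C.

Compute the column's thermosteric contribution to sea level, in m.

Layer 1: α = (0.59 + 0.075×23)×10⁻⁴ = 2.315×10⁻⁴ K⁻¹
Layer 2: α = (0.59 + 0.075×2)×10⁻⁴ = 0.74×10⁻⁴ K⁻¹
1.4 × 2.315×10⁻⁴ × 110 = 0.035651 m
0.74×10⁻⁴ × 790 × 0.58 = 0.0339068 m
Δh = 0.035651 + 0.0339068 = 0.0695578 m

0.070 m of thermosteric rise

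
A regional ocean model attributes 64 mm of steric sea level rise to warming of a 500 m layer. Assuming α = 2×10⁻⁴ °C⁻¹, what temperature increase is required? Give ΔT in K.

ΔT = Δh/(αH) = 0.064 / (2×10⁻⁴ × 500) = 0.6400 K

about 0.640 K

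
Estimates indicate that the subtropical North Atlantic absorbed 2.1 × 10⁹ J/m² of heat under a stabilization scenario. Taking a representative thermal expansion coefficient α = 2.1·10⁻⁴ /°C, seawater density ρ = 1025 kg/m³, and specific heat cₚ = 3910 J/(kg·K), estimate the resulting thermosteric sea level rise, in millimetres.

Δh = αQ/(ρcₚ) = 2.1×10⁻⁴ × 2.1×10⁹ / (1025 × 3910) ≈ 0.11004 m

about 110 mm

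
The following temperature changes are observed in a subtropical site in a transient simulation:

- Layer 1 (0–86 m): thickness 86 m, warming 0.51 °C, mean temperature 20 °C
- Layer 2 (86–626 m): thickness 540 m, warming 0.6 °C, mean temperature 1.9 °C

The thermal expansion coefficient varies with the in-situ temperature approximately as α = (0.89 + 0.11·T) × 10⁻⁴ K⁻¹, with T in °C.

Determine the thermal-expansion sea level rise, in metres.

Δh ≈ 0.0492 m

Layer 1: α = (0.89 + 0.11×20)×10⁻⁴ = 3.09×10⁻⁴ K⁻¹
Layer 2: α = (0.89 + 0.11×1.9)×10⁻⁴ = 1.099×10⁻⁴ K⁻¹
3.09×10⁻⁴ × 0.51 × 86 = 0.01355274 m
1.099×10⁻⁴ × 540 × 0.6 = 0.0356076 m
Δh = 0.01355274 + 0.0356076 = 0.04916034 m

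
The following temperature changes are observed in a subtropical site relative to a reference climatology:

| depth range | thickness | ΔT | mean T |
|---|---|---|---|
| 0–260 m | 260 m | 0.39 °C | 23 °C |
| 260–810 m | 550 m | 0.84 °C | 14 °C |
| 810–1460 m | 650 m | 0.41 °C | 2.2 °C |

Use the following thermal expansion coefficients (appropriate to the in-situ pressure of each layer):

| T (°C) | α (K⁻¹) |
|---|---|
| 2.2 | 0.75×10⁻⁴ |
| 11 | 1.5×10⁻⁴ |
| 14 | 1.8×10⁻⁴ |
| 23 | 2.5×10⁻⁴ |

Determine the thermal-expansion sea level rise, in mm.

Δh ≈ 128 mm

Layer 1 at 23 °C → α = 2.5×10⁻⁴ K⁻¹
Layer 2 at 14 °C → α = 1.8×10⁻⁴ K⁻¹
Layer 3 at 2.2 °C → α = 0.75×10⁻⁴ K⁻¹
0.39 × 2.5×10⁻⁴ × 260 = 0.02535 m
Layer 2: 1.8×10⁻⁴ × 550 × 0.84 = 0.08316 m
Layer 3: 650 × 0.75×10⁻⁴ × 0.41 = 0.0199875 m
Δh = 0.02535 + 0.08316 + 0.0199875 = 0.1284975 m ≈ 128 mm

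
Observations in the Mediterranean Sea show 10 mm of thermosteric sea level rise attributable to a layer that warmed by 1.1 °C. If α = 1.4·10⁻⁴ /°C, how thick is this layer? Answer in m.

64.9 m

H = Δh/(αΔT) = 0.01 / (1.4×10⁻⁴ × 1.1) ≈ 64.94 m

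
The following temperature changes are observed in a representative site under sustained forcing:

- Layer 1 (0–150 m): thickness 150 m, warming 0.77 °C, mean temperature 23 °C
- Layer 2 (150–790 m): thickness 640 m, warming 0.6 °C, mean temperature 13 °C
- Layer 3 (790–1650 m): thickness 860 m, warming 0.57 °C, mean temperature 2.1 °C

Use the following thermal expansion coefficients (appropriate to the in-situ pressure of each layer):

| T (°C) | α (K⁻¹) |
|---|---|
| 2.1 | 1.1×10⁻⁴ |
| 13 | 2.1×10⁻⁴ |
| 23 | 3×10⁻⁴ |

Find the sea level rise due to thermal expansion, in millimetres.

Layer 1 at 23 °C → α = 3×10⁻⁴ K⁻¹
Layer 2 at 13 °C → α = 2.1×10⁻⁴ K⁻¹
Layer 3 at 2.1 °C → α = 1.1×10⁻⁴ K⁻¹
3×10⁻⁴ × 150 × 0.77 = 0.03465 m
Layer 2: 0.6 × 640 × 2.1×10⁻⁴ = 0.08064 m
790–1650 m: 860 × 0.57 × 1.1×10⁻⁴ = 0.053922 m
Δh = 0.03465 + 0.08064 + 0.053922 = 0.169212 m

169 mm of thermosteric rise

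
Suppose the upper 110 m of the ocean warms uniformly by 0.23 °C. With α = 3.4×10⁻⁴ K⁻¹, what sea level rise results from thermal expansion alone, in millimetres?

Δh = αΔT·H = 3.4×10⁻⁴ × 0.23 × 110 = 0.008602 m

about 8.60 mm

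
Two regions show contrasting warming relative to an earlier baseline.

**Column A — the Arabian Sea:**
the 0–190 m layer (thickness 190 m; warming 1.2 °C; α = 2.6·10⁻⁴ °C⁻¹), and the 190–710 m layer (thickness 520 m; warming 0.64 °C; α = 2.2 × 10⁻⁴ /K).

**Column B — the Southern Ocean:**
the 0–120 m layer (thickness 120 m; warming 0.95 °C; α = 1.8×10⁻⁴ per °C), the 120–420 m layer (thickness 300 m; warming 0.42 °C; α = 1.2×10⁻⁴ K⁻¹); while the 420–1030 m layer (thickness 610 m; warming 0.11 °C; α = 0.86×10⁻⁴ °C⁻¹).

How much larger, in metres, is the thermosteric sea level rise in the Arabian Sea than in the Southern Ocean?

A 1.2 × 2.6×10⁻⁴ × 190 = 0.05928 m
A 2.2×10⁻⁴ × 520 × 0.64 = 0.073216 m
A total: 0.132496 m
B 0–120 m: 0.95 × 120 × 1.8×10⁻⁴ = 0.02052 m
B Layer 2: 0.42 × 300 × 1.2×10⁻⁴ = 0.01512 m
B Layer 3: 0.86×10⁻⁴ × 0.11 × 610 = 0.0057706 m
B total: 0.0414106 m
Difference: 0.132496 − 0.0414106 = 0.0910854 m

Δh_A − Δh_B ≈ 0.0911 m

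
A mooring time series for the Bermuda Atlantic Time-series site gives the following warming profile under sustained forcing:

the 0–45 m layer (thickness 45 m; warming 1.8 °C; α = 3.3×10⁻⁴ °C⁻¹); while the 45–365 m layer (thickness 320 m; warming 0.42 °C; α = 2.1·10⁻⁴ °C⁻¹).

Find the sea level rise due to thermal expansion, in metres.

0.055 m

Layer 1: 3.3×10⁻⁴ × 1.8 × 45 = 0.02673 m
320 × 0.42 × 2.1×10⁻⁴ = 0.028224 m
Δh = 0.02673 + 0.028224 = 0.054954 m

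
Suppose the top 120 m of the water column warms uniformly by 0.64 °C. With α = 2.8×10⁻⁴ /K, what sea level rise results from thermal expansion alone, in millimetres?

Δh = 21.5 mm

Δh = αΔT·H = 2.8×10⁻⁴ × 0.64 × 120 = 0.021504 m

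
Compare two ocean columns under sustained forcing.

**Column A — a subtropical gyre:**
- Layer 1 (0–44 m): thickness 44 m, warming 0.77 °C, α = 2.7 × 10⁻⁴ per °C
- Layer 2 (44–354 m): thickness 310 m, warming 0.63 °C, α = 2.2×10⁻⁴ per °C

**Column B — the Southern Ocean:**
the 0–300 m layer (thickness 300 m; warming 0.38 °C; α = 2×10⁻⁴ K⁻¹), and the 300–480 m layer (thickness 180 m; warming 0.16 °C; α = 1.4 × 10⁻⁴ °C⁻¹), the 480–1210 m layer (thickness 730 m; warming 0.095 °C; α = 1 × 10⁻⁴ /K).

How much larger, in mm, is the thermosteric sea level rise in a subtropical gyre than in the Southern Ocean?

A 0–44 m: 2.7×10⁻⁴ × 0.77 × 44 = 0.0091476 m
A 2.2×10⁻⁴ × 310 × 0.63 = 0.042966 m
A total: 0.0521136 m
B Layer 1: 300 × 2×10⁻⁴ × 0.38 = 0.02280 m
B 300–480 m: 180 × 0.16 × 1.4×10⁻⁴ = 0.004032 m
B 480–1210 m: 730 × 1×10⁻⁴ × 0.095 = 0.006935 m
B total: 0.033767 m
Difference: 0.0521136 − 0.033767 = 0.0183466 m

18 mm larger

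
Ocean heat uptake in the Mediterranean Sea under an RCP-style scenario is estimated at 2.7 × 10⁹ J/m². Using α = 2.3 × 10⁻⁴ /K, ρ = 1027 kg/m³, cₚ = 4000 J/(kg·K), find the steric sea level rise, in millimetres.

Δh = αQ/(ρcₚ) = 2.3×10⁻⁴ × 2.7×10⁹ / (1027 × 4000) ≈ 0.15117 m

151 mm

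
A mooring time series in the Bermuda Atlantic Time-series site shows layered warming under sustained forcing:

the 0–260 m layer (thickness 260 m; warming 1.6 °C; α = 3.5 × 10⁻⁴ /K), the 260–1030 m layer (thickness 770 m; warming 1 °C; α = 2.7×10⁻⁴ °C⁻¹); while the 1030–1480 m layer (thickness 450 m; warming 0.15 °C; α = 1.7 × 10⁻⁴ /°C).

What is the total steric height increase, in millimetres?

0–260 m: 260 × 1.6 × 3.5×10⁻⁴ = 0.14560 m
1 × 770 × 2.7×10⁻⁴ = 0.20790 m
Layer 3: 0.15 × 1.7×10⁻⁴ × 450 = 0.011475 m
Δh = 0.14560 + 0.20790 + 0.011475 = 0.364975 m

365 mm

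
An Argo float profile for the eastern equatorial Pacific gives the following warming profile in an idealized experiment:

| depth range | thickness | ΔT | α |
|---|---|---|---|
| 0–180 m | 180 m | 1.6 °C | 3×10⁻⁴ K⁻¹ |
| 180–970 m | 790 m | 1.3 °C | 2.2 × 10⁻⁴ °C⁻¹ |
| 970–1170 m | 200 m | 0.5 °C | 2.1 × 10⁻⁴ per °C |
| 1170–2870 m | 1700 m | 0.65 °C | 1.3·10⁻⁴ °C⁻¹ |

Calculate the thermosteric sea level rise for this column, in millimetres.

0–180 m: 3×10⁻⁴ × 1.6 × 180 = 0.08640 m
180–970 m: 790 × 1.3 × 2.2×10⁻⁴ = 0.22594 m
970–1170 m: 200 × 0.5 × 2.1×10⁻⁴ = 0.02100 m
1170–2870 m: 0.65 × 1.3×10⁻⁴ × 1700 = 0.14365 m
Δh = 0.08640 + 0.22594 + 0.02100 + 0.14365 = 0.47699 m

about 477 mm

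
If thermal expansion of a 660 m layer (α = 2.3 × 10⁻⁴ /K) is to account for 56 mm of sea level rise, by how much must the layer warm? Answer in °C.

ΔT ≈ 0.369 °C

ΔT = Δh/(αH) = 0.056 / (2.3×10⁻⁴ × 660) ≈ 0.3689 °C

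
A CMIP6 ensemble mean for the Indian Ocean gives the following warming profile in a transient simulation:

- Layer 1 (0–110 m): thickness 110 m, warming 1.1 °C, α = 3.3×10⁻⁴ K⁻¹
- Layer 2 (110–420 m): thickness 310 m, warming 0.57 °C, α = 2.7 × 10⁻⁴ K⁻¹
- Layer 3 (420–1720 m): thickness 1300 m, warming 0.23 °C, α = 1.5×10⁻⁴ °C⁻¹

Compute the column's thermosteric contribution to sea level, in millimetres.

Δh ≈ 132 mm

1.1 × 3.3×10⁻⁴ × 110 = 0.03993 m
0.57 × 310 × 2.7×10⁻⁴ = 0.047709 m
420–1720 m: 0.23 × 1300 × 1.5×10⁻⁴ = 0.04485 m
Δh = 0.03993 + 0.047709 + 0.04485 = 0.132489 m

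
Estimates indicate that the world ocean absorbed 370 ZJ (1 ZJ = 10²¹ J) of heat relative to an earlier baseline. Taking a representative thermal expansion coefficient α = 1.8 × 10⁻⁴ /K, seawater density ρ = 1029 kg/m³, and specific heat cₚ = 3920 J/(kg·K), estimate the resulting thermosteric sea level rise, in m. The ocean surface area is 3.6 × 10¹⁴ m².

Per unit area: Q = 370×10²¹ / (3.6×10¹⁴) ≈ 1.028×10⁹ J/m²
Δh = αQ/(ρcₚ) = 1.8×10⁻⁴ × 1.028×10⁹ / (1029 × 3920) ≈ 0.045874 m

Δh ≈ 0.0459 m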